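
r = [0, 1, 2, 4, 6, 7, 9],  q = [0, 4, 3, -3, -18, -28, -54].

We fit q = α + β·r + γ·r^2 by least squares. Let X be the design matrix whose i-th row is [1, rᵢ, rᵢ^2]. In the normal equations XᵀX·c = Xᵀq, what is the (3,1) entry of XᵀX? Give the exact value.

187

Row 3 ↔ basis r^2, column 1 ↔ basis 1, so (XᵀX)_{3,1} = Σᵢ r^2 = (0)·(1) + (1)·(1) + (4)·(1) + (16)·(1) + (36)·(1) + (49)·(1) + (81)·(1) = 187.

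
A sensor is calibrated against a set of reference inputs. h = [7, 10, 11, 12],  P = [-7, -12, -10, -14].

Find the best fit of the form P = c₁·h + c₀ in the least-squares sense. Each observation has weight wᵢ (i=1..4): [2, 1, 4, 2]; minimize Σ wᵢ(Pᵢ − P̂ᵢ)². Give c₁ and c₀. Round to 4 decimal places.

Compute the Gram sums: Σwᵢ·h·h = 970, Σwᵢ·h = 92, Σwᵢ·1 = 9.
For MᵀWP: Σwᵢ·h·P = -994, Σwᵢ·P = -94.
Normal equations: [[970, 92]; [92, 9]]·[c₁, c₀]ᵀ = [-994, -94]ᵀ.
det = 970·9 − 92² = 266.
c₁ = ((-994)·9 − 92·(-94))/266 = -149/133; c₀ = (970·(-94) − 92·(-994))/266 = 134/133.

c₁ = -1.1203, c₀ = 1.0075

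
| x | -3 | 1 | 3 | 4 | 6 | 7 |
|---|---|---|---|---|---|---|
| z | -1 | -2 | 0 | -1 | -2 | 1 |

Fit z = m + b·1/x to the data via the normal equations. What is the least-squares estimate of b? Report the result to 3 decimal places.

Compute the Gram sums: Σ1 = 6, Σ1/x = 131/84, Σ1/x·1/x = 1045/784.
For Aᵀz: Σz = -5, Σ1/x·z = -59/28.
So AᵀA·[m, b]ᵀ = Aᵀz: [[6, 131/84]; [131/84, 1045/784]]·[m, b]ᵀ = [-5, -59/28]ᵀ.
Δ = 6·(1045/784) − (131/84)² = 39269/7056.
m = ((-5)·(1045/784) − (131/84)·(-59/28))/(39269/7056) = -23838/39269; b = (6·(-59/28) − (131/84)·(-5))/(39269/7056) = -34188/39269.

b = -0.871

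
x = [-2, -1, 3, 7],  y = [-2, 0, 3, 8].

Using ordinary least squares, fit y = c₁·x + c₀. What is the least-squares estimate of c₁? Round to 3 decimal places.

c₁ = 1.049

Compute the Gram sums: Σx·x = 63, Σx = 7, Σ1 = 4.
Right-hand side: Σx·y = 69, Σy = 9.
Normal equations: [[63, 7]; [7, 4]]·[c₁, c₀]ᵀ = [69, 9]ᵀ.
Eliminating c₀: 4·(row 1) − 7·(row 2) gives 203·c₁ = 4·69 − 7·9 = 213, so c₁ = 213/203.
Then c₀ = (9 − 7·(213/203))/4 = 12/29.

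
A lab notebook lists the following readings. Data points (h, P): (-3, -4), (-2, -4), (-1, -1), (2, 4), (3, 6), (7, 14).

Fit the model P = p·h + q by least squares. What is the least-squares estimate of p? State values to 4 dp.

p = 1.8571

From the data, Σh·h = 76, Σh = 6, Σ1 = 6.
For AᵀP: Σh·P = 145, ΣP = 15.
Determinant 76·6 − 6² = 420.
p = (145·6 − 6·15)/420 = 13/7; q = (76·15 − 6·145)/420 = 9/14.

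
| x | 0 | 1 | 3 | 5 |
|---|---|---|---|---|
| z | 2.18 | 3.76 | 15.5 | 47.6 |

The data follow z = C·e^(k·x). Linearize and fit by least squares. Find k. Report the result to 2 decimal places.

Linearized form: ln z = k·x + ln C. From the 4 transformed points,
Sums: Σx = 9.0000, Σ(x)² = 35.0000, Σln z = 8.7074, Σx·ln z = 28.8611.
Normal system: [[35.0000, 9.0000]; [9.0000, 4]]·[k, ln C]ᵀ = [28.8611, 8.7074]ᵀ.
Δ = 35.0000·4 − (9.0000)² = 59.0000; k = (28.8611·4 − 9.0000·8.7074)/59.0000 = 0.62843, ln C = (35.0000·8.7074 − 9.0000·28.8611)/59.0000 = 0.76288.

k = 0.63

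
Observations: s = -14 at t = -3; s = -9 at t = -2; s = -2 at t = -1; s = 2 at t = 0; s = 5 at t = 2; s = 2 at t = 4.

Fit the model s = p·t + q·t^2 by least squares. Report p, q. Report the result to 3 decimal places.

With design matrix A, AᵀA = [[34, 36]; [36, 370]] and Aᵀs = [80, -112]ᵀ.
Eliminating q: 370·(row 1) − 36·(row 2) gives 11284·p = 370·80 − 36·(-112) = 33632, so p = 8408/2821.
Then q = ((-112) − 36·(8408/2821))/370 = -1672/2821.

p = 2.981, q = -0.593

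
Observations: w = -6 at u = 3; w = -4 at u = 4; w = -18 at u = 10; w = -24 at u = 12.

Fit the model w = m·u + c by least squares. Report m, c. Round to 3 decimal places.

The normal equations are: 269·m + 29·c = -502;  29·m + 4·c = -52.
Δ = 269·4 − 29² = 235.
m = ((-502)·4 − 29·(-52))/235 = -100/47; c = (269·(-52) − 29·(-502))/235 = 114/47.

m = -2.128, c = 2.426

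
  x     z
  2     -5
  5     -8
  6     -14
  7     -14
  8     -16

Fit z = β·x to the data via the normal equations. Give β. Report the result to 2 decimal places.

β = -2.02

Setting ∂/∂β … = 0 gives: 178·β = -360.
(Σx·x = 178, Σx·z = -360.)
Hence β = -360 / 178 ≈ -2.02247.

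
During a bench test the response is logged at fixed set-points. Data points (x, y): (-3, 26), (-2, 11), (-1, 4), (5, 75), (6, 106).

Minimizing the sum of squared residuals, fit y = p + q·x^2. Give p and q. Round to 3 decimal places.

p = 0.054, q = 2.956

With design matrix A, AᵀA = [[5, 75]; [75, 2019]] and Aᵀy = [222, 5973]ᵀ.
Determinant 5·2019 − 75² = 4470.
p = (222·2019 − 75·5973)/4470 = 81/1490; q = (5·5973 − 75·222)/4470 = 881/298.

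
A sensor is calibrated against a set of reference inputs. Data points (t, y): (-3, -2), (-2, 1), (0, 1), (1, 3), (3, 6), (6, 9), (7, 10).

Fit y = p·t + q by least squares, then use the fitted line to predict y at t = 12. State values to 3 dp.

ŷ = 15.882

The normal system MᵀM·[p, q]ᵀ = Mᵀy is [[108, 12]; [12, 7]]·[p, q]ᵀ = [149, 28]ᵀ.
Determinant 108·7 − 12² = 612.
p = (149·7 − 12·28)/612 = 707/612; q = (108·28 − 12·149)/612 = 103/51.
At t = 12: ŷ = (707/612)·(12) + (103/51)·(1) = 270/17.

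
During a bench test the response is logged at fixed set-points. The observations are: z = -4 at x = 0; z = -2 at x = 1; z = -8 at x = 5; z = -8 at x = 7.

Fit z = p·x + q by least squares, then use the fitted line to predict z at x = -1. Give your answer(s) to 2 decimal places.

ẑ = -2.06

The normal equations are: 75·p + 13·q = -98;  13·p + 4·q = -22.
(Σx·x = 75, Σx = 13, Σ1 = 4, Σx·z = -98, Σz = -22.)
Δ = 75·4 − 13² = 131.
p = ((-98)·4 − 13·(-22))/131 = -106/131; q = (75·(-22) − 13·(-98))/131 = -376/131.
At x = -1: ẑ = (-106/131)·(-1) + (-376/131)·(1) = -270/131.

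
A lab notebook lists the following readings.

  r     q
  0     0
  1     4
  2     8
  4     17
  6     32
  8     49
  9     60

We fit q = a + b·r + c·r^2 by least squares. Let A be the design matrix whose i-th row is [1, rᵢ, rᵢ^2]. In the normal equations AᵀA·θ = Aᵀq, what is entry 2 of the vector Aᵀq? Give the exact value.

Entry 2 ↔ basis r, so (Aᵀq)_{2} = Σᵢ (r)·qᵢ = (0)·(0) + (1)·(4) + (2)·(8) + (4)·(17) + (6)·(32) + (8)·(49) + (9)·(60) = 1212.

1212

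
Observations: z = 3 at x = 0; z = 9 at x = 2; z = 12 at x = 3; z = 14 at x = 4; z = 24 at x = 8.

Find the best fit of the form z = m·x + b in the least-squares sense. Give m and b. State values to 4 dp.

m = 2.5909, b = 3.5909

Entries of MᵀM: Σx·x = 93, Σx = 17, Σ1 = 5.
For Mᵀz: Σx·z = 302, Σz = 62.
Eliminating b: 5·(row 1) − 17·(row 2) gives 176·m = 5·302 − 17·62 = 456, so m = 57/22.
Then b = (62 − 17·(57/22))/5 = 79/22.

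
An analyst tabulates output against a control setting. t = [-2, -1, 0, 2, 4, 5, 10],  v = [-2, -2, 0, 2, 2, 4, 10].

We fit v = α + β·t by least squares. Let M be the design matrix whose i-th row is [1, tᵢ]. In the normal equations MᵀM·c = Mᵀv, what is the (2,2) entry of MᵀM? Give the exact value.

150

Row 2 ↔ basis t, column 2 ↔ basis t, so (MᵀM)_{2,2} = Σᵢ (t)·(t) = (-2)·(-2) + (-1)·(-1) + (0)·(0) + (2)·(2) + (4)·(4) + (5)·(5) + (10)·(10) = 150.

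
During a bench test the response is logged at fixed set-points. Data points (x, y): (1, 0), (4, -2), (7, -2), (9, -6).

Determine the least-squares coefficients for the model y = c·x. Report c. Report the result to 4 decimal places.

Compute the Gram sums: Σx·x = 147.
And Σx·y = -76.
MᵀM·[c]ᵀ = Mᵀy becomes [[147]]·[c]ᵀ = [-76]ᵀ.
c = (-76)/147 = -0.517007.

c = -0.5170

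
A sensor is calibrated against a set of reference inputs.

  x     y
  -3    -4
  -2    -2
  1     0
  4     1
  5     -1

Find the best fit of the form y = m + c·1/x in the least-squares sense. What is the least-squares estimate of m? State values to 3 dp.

m = -1.478

Entries of AᵀA: Σ1 = 5, Σ1/x = 37/60, Σ1/x·1/x = 5269/3600.
Moment sums: Σy = -6, Σ1/x·y = 143/60.
So AᵀA·[m, c]ᵀ = Aᵀy: [[5, 37/60]; [37/60, 5269/3600]]·[m, c]ᵀ = [-6, 143/60]ᵀ.
Determinant 5·(5269/3600) − (37/60)² = 1561/225.
m = ((-6)·(5269/3600) − (37/60)·(143/60))/(1561/225) = -36905/24976; c = (5·(143/60) − (37/60)·(-6))/(1561/225) = 14055/6244.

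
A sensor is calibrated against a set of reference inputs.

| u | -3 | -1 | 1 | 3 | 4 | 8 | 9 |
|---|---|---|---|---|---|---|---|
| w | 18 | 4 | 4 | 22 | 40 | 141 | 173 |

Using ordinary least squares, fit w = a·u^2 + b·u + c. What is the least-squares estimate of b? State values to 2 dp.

b = 0.92

Compute the Gram sums: Σu^2·u^2 = 11077, Σu^2·u = 1305, Σu^2 = 181, Σu·u = 181, Σu = 21, Σ1 = 7.
Right-hand side: Σu^2·w = 24045, Σu·w = 2857, Σw = 402.
Solving the 3×3 system (Gaussian elimination) gives a = 205735/101608, b = 93091/101608, c = 9085/3908.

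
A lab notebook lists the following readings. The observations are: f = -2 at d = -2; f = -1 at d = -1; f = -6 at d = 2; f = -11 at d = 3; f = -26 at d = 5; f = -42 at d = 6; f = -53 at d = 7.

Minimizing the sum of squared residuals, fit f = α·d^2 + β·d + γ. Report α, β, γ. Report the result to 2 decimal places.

α = -0.99, β = -0.71, γ = -0.07

Normal-equation sums: Σd^2·d^2 = 4436, Σd^2·d = 710, Σd^2 = 128, Σd·d = 128, Σd = 20, Σ1 = 7.
For Xᵀf: Σd^2·f = -4891, Σd·f = -793, Σf = -141.
XᵀX·[α, β, γ]ᵀ = Xᵀf becomes [[4436, 710, 128]; [710, 128, 20]; [128, 20, 7]]·[α, β, γ]ᵀ = [-4891, -793, -141]ᵀ.
Solving the 3×3 system (Gaussian elimination) gives α = -34477/34934, β = -24829/34934, γ = -1147/17467.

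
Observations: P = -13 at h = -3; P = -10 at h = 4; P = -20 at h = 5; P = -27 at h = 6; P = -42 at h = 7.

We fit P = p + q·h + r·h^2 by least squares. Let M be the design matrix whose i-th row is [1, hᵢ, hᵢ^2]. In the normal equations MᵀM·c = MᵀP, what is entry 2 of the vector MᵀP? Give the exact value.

Entry 2 ↔ basis h, so (MᵀP)_{2} = Σᵢ (h)·Pᵢ = (-3)·(-13) + (4)·(-10) + (5)·(-20) + (6)·(-27) + (7)·(-42) = -557.

-557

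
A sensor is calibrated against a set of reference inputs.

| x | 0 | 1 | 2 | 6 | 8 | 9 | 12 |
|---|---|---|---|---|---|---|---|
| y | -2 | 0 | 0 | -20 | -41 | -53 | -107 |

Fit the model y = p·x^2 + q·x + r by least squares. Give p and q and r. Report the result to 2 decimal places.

Compute the Gram sums: Σx^2·x^2 = 32706, Σx^2·x = 3194, Σx^2 = 330, Σx·x = 330, Σx = 38, Σ1 = 7.
For Mᵀy: Σx^2·y = -23045, Σx·y = -2209, Σy = -223.
So MᵀM·[p, q, r]ᵀ = Mᵀy: [[32706, 3194, 330]; [3194, 330, 38]; [330, 38, 7]]·[p, q, r]ᵀ = [-23045, -2209, -223]ᵀ.
Solving the 3×3 system (Gaussian elimination) gives p = -131283/135058, q = 199201/67529, r = -138130/67529.

p = -0.97, q = 2.95, r = -2.05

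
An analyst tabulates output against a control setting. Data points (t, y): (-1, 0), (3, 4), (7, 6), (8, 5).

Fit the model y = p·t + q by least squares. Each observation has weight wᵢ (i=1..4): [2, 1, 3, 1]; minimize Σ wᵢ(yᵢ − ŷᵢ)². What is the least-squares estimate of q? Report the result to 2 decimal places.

q = 1.00

Forming XᵀWX = [[222, 30]; [30, 7]] and XᵀWy = [178, 27]ᵀ gives XᵀWX·[p, q]ᵀ = XᵀWy.
Determinant 222·7 − 30² = 654.
p = (178·7 − 30·27)/654 = 2/3; q = (222·27 − 30·178)/654 = 1.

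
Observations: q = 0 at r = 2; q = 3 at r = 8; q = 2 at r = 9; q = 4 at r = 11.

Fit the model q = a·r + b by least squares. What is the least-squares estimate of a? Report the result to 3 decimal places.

a = 0.411

Sums needed: Σr·r = 270, Σr = 30, Σ1 = 4.
For Mᵀq: Σr·q = 86, Σq = 9.
So MᵀM·[a, b]ᵀ = Mᵀq: [[270, 30]; [30, 4]]·[a, b]ᵀ = [86, 9]ᵀ.
Eliminating b: 4·(row 1) − 30·(row 2) gives 180·a = 4·86 − 30·9 = 74, so a = 37/90.
Then b = (9 − 30·(37/90))/4 = -5/6.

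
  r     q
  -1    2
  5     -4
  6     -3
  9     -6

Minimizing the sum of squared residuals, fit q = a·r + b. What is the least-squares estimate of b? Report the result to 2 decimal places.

The normal equations are: 143·a + 19·b = -94;  19·a + 4·b = -11.
(Σr·r = 143, Σr = 19, Σ1 = 4, Σr·q = -94, Σq = -11.)
Eliminating b: 4·(row 1) − 19·(row 2) gives 211·a = 4·(-94) − 19·(-11) = -167, so a = -167/211.
Then b = ((-11) − 19·(-167/211))/4 = 213/211.

b = 1.01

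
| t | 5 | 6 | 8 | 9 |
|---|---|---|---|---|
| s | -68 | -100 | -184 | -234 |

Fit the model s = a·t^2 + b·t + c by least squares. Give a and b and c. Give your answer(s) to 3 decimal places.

Forming XᵀX = [[12578, 1582, 206]; [1582, 206, 28]; [206, 28, 4]] and Xᵀs = [-36030, -4518, -586]ᵀ gives XᵀX·[a, b, c]ᵀ = Xᵀs.
Inverting the 3×3 Gram matrix, [a, b, c]ᵀ = [-3, 2/5, 26/5]ᵀ.

a = -3.000, b = 0.400, c = 5.200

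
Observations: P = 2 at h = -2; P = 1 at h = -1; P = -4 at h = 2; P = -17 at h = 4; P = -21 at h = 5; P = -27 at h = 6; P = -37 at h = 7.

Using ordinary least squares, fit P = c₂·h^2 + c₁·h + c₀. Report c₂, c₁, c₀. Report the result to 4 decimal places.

c₂ = -0.4885, c₁ = -1.8184, c₀ = 0.1625

The normal equations are: 4611·c₂ + 747·c₁ + 135·c₀ = -3589;  747·c₂ + 135·c₁ + 21·c₀ = -607;  135·c₂ + 21·c₁ + 7·c₀ = -103.
(Σh^2·h^2 = 4611, Σh^2·h = 747, Σh^2 = 135, Σh·h = 135, Σh = 21, Σ1 = 7, Σh^2·P = -3589, Σh·P = -607, ΣP = -103.)
Row-reducing yields c₂ = -873/1787, c₁ = -29245/16083, c₀ = 871/5361.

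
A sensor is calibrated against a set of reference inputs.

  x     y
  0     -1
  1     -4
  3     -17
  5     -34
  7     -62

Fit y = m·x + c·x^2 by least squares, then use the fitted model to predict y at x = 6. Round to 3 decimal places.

From the data, Σx·x = 84, Σx·x^2 = 496, Σx^2·x^2 = 3108.
For Aᵀy: Σx·y = -659, Σx^2·y = -4045.
AᵀA·[m, c]ᵀ = Aᵀy becomes [[84, 496]; [496, 3108]]·[m, c]ᵀ = [-659, -4045]ᵀ.
Eliminating c: 3108·(row 1) − 496·(row 2) gives 15056·m = 3108·(-659) − 496·(-4045) = -41852, so m = -10463/3764.
Then c = ((-4045) − 496·(-10463/3764))/3108 = -3229/3764.
At x = 6: ŷ = (-10463/3764)·(6) + (-3229/3764)·(36) = -89511/1882.

ŷ = -47.562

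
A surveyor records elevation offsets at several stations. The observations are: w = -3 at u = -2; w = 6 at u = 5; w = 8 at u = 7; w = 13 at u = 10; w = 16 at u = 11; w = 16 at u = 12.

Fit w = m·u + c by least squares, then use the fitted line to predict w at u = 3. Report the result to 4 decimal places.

From the data, Σu·u = 443, Σu = 43, Σ1 = 6.
Right-hand side: Σu·w = 590, Σw = 56.
So XᵀX·[m, c]ᵀ = Xᵀw: [[443, 43]; [43, 6]]·[m, c]ᵀ = [590, 56]ᵀ.
Eliminating c: 6·(row 1) − 43·(row 2) gives 809·m = 6·590 − 43·56 = 1132, so m = 1132/809.
Then c = (56 − 43·(1132/809))/6 = -562/809.
At u = 3: ŵ = (1132/809)·(3) + (-562/809)·(1) = 2834/809.

ŵ = 3.5031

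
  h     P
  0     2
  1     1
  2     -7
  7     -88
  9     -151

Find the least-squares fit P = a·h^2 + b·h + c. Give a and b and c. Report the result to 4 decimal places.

MᵀM·[a, b, c]ᵀ = MᵀP reads: 8979·a + 1081·b + 135·c = -16570;  1081·a + 135·b + 19·c = -1988;  135·a + 19·b + 5·c = -243.
(Σh^2·h^2 = 8979, Σh^2·h = 1081, Σh^2 = 135, Σh·h = 135, Σh = 19, Σ1 = 5, Σh^2·P = -16570, Σh·P = -1988, ΣP = -243.)
Solving the 3×3 system (Gaussian elimination) gives a = -59681/30878, b = 16339/30878, c = 24314/15439.

a = -1.9328, b = 0.5291, c = 1.5748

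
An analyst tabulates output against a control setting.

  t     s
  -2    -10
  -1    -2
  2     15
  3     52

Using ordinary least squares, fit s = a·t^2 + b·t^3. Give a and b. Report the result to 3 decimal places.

With design matrix M, MᵀM = [[114, 242]; [242, 858]] and Mᵀs = [486, 1606]ᵀ.
Δ = 114·858 − 242² = 39248.
a = (486·858 − 242·1606)/39248 = 161/223; b = (114·1606 − 242·486)/39248 = 372/223.

a = 0.722, b = 1.668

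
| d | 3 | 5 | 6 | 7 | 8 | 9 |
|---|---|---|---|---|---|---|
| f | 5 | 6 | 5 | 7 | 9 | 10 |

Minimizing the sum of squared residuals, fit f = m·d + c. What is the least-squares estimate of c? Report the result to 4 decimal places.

c = 1.5714

Normal-equation sums: Σd·d = 264, Σd = 38, Σ1 = 6.
And Σd·f = 286, Σf = 42.
Eliminating c: 6·(row 1) − 38·(row 2) gives 140·m = 6·286 − 38·42 = 120, so m = 6/7.
Then c = (42 − 38·(6/7))/6 = 11/7.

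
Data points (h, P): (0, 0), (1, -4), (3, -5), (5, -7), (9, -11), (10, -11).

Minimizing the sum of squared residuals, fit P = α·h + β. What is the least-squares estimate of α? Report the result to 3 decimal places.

α = -1.004

Normal-equation sums: Σh·h = 216, Σh = 28, Σ1 = 6.
And Σh·P = -263, ΣP = -38.
Normal equations: [[216, 28]; [28, 6]]·[α, β]ᵀ = [-263, -38]ᵀ.
det = 216·6 − 28² = 512.
α = ((-263)·6 − 28·(-38))/512 = -257/256; β = (216·(-38) − 28·(-263))/512 = -211/128.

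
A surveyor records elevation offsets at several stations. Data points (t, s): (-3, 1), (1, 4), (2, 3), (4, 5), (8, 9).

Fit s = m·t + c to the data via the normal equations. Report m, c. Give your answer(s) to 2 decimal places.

m = 0.71, c = 2.70

Entries of AᵀA: Σt·t = 94, Σt = 12, Σ1 = 5.
For Aᵀs: Σt·s = 99, Σs = 22.
So AᵀA·[m, c]ᵀ = Aᵀs: [[94, 12]; [12, 5]]·[m, c]ᵀ = [99, 22]ᵀ.
Eliminating c: 5·(row 1) − 12·(row 2) gives 326·m = 5·99 − 12·22 = 231, so m = 231/326.
Then c = (22 − 12·(231/326))/5 = 440/163.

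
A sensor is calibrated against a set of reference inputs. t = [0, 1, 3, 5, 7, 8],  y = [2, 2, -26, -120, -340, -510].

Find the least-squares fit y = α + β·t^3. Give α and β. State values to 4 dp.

α = 2.6519, β = -0.9999

With design matrix X, XᵀX = [[6, 1008]; [1008, 396148]] and Xᵀy = [-992, -393440]ᵀ.
Δ = 6·396148 − 1008² = 1360824.
α = ((-992)·396148 − 1008·(-393440))/1360824 = 451088/170103; β = (6·(-393440) − 1008·(-992))/1360824 = -56696/56701.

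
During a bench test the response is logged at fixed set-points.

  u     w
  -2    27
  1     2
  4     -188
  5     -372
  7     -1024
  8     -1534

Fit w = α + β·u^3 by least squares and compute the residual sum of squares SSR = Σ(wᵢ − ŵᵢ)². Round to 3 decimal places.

SSR = 6.409

Sums needed: Σ1 = 6, Σu^3 = 1037, Σu^3·u^3 = 399579.
Moment sums: Σw = -3089, Σu^3·w = -1195386.
Δ = 6·399579 − 1037² = 1322105.
α = ((-3089)·399579 − 1037·(-1195386))/1322105 = 5315751/1322105; β = (6·(-1195386) − 1037·(-3089))/1322105 = -3969023/1322105.
Residuals: -274220/264421, 1297482/1322105, 145981/1322105, -1010936/1322105, 2223618/1322105, -257009/264421; SSR = 8473226/1322105.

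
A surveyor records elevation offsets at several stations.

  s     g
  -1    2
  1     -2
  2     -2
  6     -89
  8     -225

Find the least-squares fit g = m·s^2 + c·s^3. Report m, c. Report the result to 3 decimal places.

m = 0.629, c = -0.518

Normal-equation sums: Σs^2·s^2 = 5410, Σs^2·s^3 = 40576, Σs^3·s^3 = 308866.
Right-hand side: Σs^2·g = -17612, Σs^3·g = -134444.
MᵀM·[m, c]ᵀ = Mᵀg becomes [[5410, 40576]; [40576, 308866]]·[m, c]ᵀ = [-17612, -134444]ᵀ.
Eliminating c: 308866·(row 1) − 40576·(row 2) gives 24553284·m = 308866·(-17612) − 40576·(-134444) = 15451752, so m = 1287646/2046107.
Then c = ((-134444) − 40576·(1287646/2046107))/308866 = -1059794/2046107.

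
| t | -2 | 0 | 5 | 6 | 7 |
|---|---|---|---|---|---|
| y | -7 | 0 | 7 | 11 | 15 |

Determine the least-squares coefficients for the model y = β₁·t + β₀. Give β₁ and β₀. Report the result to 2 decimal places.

Setting ∂/∂β₁ … = 0 gives: 114·β₁ + 16·β₀ = 220;  16·β₁ + 5·β₀ = 26.
(Σt·t = 114, Σt = 16, Σ1 = 5, Σt·y = 220, Σy = 26.)
Δ = 114·5 − 16² = 314.
β₁ = (220·5 − 16·26)/314 = 342/157; β₀ = (114·26 − 16·220)/314 = -278/157.

β₁ = 2.18, β₀ = -1.77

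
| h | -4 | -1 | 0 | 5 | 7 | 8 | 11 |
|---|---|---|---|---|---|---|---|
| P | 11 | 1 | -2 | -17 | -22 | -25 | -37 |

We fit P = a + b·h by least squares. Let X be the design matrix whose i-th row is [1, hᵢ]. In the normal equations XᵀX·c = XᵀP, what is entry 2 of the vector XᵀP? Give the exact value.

-891

Entry 2 ↔ basis h, so (XᵀP)_{2} = Σᵢ (h)·Pᵢ = (-4)·(11) + (-1)·(1) + (0)·(-2) + (5)·(-17) + (7)·(-22) + (8)·(-25) + (11)·(-37) = -891.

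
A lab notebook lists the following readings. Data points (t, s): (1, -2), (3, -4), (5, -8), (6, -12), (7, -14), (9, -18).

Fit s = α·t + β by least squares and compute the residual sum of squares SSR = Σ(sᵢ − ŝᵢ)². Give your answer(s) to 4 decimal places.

SSR = 4.8000

AᵀA·[α, β]ᵀ = Aᵀs reads: 201·α + 31·β = -386;  31·α + 6·β = -58.
(Σt·t = 201, Σt = 31, Σ1 = 6, Σt·s = -386, Σs = -58.)
Eliminating β: 6·(row 1) − 31·(row 2) gives 245·α = 6·(-386) − 31·(-58) = -518, so α = -74/35.
Then β = ((-58) − 31·(-74/35))/6 = 44/35.
Residuals: -8/7, 38/35, 46/35, -4/7, -16/35, -8/35; SSR = 24/5.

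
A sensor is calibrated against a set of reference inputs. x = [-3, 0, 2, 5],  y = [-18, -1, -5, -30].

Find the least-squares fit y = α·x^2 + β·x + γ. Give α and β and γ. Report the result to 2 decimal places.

From the data, Σx^2·x^2 = 722, Σx^2·x = 106, Σx^2 = 38, Σx·x = 38, Σx = 4, Σ1 = 4.
For Mᵀy: Σx^2·y = -932, Σx·y = -106, Σy = -54.
So MᵀM·[α, β, γ]ᵀ = Mᵀy: [[722, 106, 38]; [106, 38, 4]; [38, 4, 4]]·[α, β, γ]ᵀ = [-932, -106, -54]ᵀ.
Solving the 3×3 system (Gaussian elimination) gives α = -7/5, β = 108/85, γ = -25/17.

α = -1.40, β = 1.27, γ = -1.47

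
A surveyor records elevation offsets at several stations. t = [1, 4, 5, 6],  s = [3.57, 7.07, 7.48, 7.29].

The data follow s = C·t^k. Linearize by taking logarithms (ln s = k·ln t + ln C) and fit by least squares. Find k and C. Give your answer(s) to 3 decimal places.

Linearized form: ln s = k·ln t + ln C. From the 4 transformed points,
AᵀA = [[7.7225, 4.7875]; [4.7875, 4]], rhs = [9.5093, 7.2272]ᵀ  (here Σln t = 4.7875, Σ(ln t)² = 7.7225, Σln s = 7.2272, Σln t·ln s = 9.5093).
Slope k = (n·Σln t·ln s − Σln t·Σln s)/(n·Σ(ln t)² − (Σln t)²) = (4·9.5093 − 4.7875·7.2272)/7.9699 = 0.43127; ln C = (Σln s − k·Σln t)/n = 1.29061, so C = exp(1.29061) = 3.63501.

k = 0.431, C = 3.635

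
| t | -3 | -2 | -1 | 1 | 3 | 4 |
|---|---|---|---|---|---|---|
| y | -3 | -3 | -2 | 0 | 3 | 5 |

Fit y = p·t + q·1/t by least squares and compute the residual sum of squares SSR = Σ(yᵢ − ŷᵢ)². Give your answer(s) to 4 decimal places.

SSR = 3.0862

Sums needed: Σt·t = 40, Σt·1/t = 6, Σ1/t·1/t = 365/144.
And Σt·y = 46, Σ1/t·y = 27/4.
XᵀX·[p, q]ᵀ = Xᵀy becomes [[40, 6]; [6, 365/144]]·[p, q]ᵀ = [46, 27/4]ᵀ.
Determinant 40·(365/144) − 6² = 1177/18.
p = (46·(365/144) − 6·(27/4))/(1177/18) = 5479/4708; q = (40·(27/4) − 6·46)/(1177/18) = -108/1177.
Residuals: 2169/4708, -1691/2354, -4369/4708, -5047/4708, -2169/4708, 433/1177; SSR = 7265/2354.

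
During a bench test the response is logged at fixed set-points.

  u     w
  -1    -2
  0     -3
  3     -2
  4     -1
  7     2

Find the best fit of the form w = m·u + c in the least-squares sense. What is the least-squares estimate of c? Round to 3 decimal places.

c = -2.563

The normal equations are: 75·m + 13·c = 6;  13·m + 5·c = -6.
Eliminating c: 5·(row 1) − 13·(row 2) gives 206·m = 5·6 − 13·(-6) = 108, so m = 54/103.
Then c = ((-6) − 13·(54/103))/5 = -264/103.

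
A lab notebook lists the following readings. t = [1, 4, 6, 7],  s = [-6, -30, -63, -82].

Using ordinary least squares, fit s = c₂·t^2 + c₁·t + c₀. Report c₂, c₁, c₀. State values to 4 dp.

c₂ = -1.5227, c₁ = -0.5833, c₀ = -3.7955

Setting ∂/∂c₂ … = 0 gives: 3954·c₂ + 624·c₁ + 102·c₀ = -6772;  624·c₂ + 102·c₁ + 18·c₀ = -1078;  102·c₂ + 18·c₁ + 4·c₀ = -181.
Solving the 3×3 system (Gaussian elimination) gives c₂ = -67/44, c₁ = -7/12, c₀ = -167/44.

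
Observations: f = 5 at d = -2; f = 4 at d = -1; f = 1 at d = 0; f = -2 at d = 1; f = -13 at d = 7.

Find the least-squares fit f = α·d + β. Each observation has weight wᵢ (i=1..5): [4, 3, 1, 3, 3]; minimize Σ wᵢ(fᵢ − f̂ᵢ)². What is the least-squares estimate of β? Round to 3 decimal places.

β = 1.036

Entries of AᵀWA: Σwᵢ·d·d = 169, Σwᵢ·d = 13, Σwᵢ·1 = 14.
Moment sums: Σwᵢ·d·f = -331, Σwᵢ·f = -12.
Δ = 169·14 − 13² = 2197.
α = ((-331)·14 − 13·(-12))/2197 = -4478/2197; β = (169·(-12) − 13·(-331))/2197 = 175/169.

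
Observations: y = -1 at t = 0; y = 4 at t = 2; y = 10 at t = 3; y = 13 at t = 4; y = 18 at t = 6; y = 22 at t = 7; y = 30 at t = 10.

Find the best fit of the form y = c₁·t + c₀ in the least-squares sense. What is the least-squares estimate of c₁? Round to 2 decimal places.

AᵀA·[c₁, c₀]ᵀ = Aᵀy reads: 214·c₁ + 32·c₀ = 652;  32·c₁ + 7·c₀ = 96.
det = 214·7 − 32² = 474.
c₁ = (652·7 − 32·96)/474 = 746/237; c₀ = (214·96 − 32·652)/474 = -160/237.

c₁ = 3.15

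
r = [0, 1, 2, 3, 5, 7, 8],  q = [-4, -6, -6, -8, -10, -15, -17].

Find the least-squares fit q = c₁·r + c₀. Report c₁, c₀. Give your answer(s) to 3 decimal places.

Forming XᵀX = [[152, 26]; [26, 7]] and Xᵀq = [-333, -66]ᵀ gives XᵀX·[c₁, c₀]ᵀ = Xᵀq.
Δ = 152·7 − 26² = 388.
c₁ = ((-333)·7 − 26·(-66))/388 = -615/388; c₀ = (152·(-66) − 26·(-333))/388 = -687/194.

c₁ = -1.585, c₀ = -3.541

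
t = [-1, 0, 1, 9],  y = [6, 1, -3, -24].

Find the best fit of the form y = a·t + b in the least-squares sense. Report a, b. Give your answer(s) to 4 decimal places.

a = -2.8685, b = 1.4542

MᵀM·[a, b]ᵀ = Mᵀy reads: 83·a + 9·b = -225;  9·a + 4·b = -20.
Determinant 83·4 − 9² = 251.
a = ((-225)·4 − 9·(-20))/251 = -720/251; b = (83·(-20) − 9·(-225))/251 = 365/251.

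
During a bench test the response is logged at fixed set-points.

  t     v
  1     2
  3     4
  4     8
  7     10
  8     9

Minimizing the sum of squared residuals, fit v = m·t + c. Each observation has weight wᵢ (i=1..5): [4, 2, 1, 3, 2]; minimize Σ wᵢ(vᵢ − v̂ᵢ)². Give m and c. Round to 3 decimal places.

m = 1.164, c = 1.055

With design matrix M, MᵀWM = [[313, 51]; [51, 12]] and MᵀWv = [418, 72]ᵀ.
det = 313·12 − 51² = 1155.
m = (418·12 − 51·72)/1155 = 64/55; c = (313·72 − 51·418)/1155 = 58/55.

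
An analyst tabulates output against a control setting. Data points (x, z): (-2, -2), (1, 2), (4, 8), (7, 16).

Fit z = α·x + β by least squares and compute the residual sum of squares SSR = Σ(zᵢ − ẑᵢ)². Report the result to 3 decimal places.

The normal system MᵀM·[α, β]ᵀ = Mᵀz is [[70, 10]; [10, 4]]·[α, β]ᵀ = [150, 24]ᵀ.
Determinant 70·4 − 10² = 180.
α = (150·4 − 10·24)/180 = 2; β = (70·24 − 10·150)/180 = 1.
Residuals: 1, -1, -1, 1; SSR = 4.

SSR = 4.000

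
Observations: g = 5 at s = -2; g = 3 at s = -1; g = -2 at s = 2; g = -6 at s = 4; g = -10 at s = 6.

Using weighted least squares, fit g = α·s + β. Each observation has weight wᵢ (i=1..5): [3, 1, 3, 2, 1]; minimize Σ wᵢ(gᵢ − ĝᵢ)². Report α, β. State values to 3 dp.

α = -1.840, β = 1.392

Setting ∂/∂α … = 0 gives: 93·α + 13·β = -153;  13·α + 10·β = -10.
Eliminating β: 10·(row 1) − 13·(row 2) gives 761·α = 10·(-153) − 13·(-10) = -1400, so α = -1400/761.
Then β = ((-10) − 13·(-1400/761))/10 = 1059/761.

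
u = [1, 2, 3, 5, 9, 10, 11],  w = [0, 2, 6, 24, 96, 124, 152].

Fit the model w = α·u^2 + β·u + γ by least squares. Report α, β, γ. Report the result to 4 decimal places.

XᵀX·[α, β, γ]ᵀ = Xᵀw reads: 31925·α + 3221·β + 341·γ = 39230;  3221·α + 341·β + 41·γ = 3918;  341·α + 41·β + 7·γ = 404.
Solving the 3×3 system (Gaussian elimination) gives α = 63739/41118, β = -140743/41118, γ = 15408/6853.

α = 1.5501, β = -3.4229, γ = 2.2484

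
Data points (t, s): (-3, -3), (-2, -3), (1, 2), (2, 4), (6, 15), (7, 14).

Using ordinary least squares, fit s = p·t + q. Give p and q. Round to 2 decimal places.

Setting ∂/∂p … = 0 gives: 103·p + 11·q = 213;  11·p + 6·q = 29.
(Σt·t = 103, Σt = 11, Σ1 = 6, Σt·s = 213, Σs = 29.)
Determinant 103·6 − 11² = 497.
p = (213·6 − 11·29)/497 = 137/71; q = (103·29 − 11·213)/497 = 92/71.

p = 1.93, q = 1.30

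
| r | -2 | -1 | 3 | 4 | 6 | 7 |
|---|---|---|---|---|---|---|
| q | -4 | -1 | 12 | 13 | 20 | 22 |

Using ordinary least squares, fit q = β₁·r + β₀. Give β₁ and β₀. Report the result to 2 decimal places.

Sums needed: Σr·r = 115, Σr = 17, Σ1 = 6.
Moment sums: Σr·q = 371, Σq = 62.
Normal equations: [[115, 17]; [17, 6]]·[β₁, β₀]ᵀ = [371, 62]ᵀ.
Determinant 115·6 − 17² = 401.
β₁ = (371·6 − 17·62)/401 = 1172/401; β₀ = (115·62 − 17·371)/401 = 823/401.

β₁ = 2.92, β₀ = 2.05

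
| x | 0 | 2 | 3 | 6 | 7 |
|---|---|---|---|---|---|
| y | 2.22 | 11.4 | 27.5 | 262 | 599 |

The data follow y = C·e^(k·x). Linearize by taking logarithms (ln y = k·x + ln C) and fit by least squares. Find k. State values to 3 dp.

k = 0.794

Taking logs, ln y = k·x + ln C, so regress ln y on x.
AᵀA = [[98.0000, 18.0000]; [18.0000, 5]], rhs = [92.9867, 18.5089]ᵀ  (here Σx = 18.0000, Σ(x)² = 98.0000, Σln y = 18.5089, Σx·ln y = 92.9867).
Solving (det = 166.0000): k = 0.79381, ln C = 0.84406.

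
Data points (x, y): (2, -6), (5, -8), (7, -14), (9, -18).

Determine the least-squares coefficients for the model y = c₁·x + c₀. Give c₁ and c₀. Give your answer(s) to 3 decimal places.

c₁ = -1.776, c₀ = -1.290

Normal-equation sums: Σx·x = 159, Σx = 23, Σ1 = 4.
And Σx·y = -312, Σy = -46.
Eliminating c₀: 4·(row 1) − 23·(row 2) gives 107·c₁ = 4·(-312) − 23·(-46) = -190, so c₁ = -190/107.
Then c₀ = ((-46) − 23·(-190/107))/4 = -138/107.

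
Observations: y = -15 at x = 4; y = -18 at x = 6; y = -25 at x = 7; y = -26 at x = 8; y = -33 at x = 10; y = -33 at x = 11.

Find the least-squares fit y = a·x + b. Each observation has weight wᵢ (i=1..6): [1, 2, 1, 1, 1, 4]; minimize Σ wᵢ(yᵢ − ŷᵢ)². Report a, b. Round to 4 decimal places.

a = -2.7440, b = -3.3760

Normal-equation sums: Σwᵢ·x·x = 785, Σwᵢ·x = 85, Σwᵢ·1 = 10.
Moment sums: Σwᵢ·x·y = -2441, Σwᵢ·y = -267.
Eliminating b: 10·(row 1) − 85·(row 2) gives 625·a = 10·(-2441) − 85·(-267) = -1715, so a = -343/125.
Then b = ((-267) − 85·(-343/125))/10 = -422/125.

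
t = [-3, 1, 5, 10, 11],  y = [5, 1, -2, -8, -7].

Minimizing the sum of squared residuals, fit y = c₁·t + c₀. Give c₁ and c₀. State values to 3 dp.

From the data, Σt·t = 256, Σt = 24, Σ1 = 5.
Right-hand side: Σt·y = -181, Σy = -11.
XᵀX·[c₁, c₀]ᵀ = Xᵀy becomes [[256, 24]; [24, 5]]·[c₁, c₀]ᵀ = [-181, -11]ᵀ.
det = 256·5 − 24² = 704.
c₁ = ((-181)·5 − 24·(-11))/704 = -641/704; c₀ = (256·(-11) − 24·(-181))/704 = 191/88.

c₁ = -0.911, c₀ = 2.170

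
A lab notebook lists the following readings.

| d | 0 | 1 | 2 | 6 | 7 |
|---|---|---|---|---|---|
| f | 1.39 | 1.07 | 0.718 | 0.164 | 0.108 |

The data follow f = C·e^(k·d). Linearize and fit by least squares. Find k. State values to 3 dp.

Linearized form: ln f = k·d + ln C. From the 5 transformed points,
AᵀA = [[90.0000, 16.0000]; [16.0000, 5]], rhs = [-27.0216, -3.9678]ᵀ  (here Σd = 16.0000, Σ(d)² = 90.0000, Σln f = -3.9678, Σd·ln f = -27.0216).
Slope k = (n·Σd·ln f − Σd·Σln f)/(n·Σ(d)² − (Σd)²) = (5·-27.0216 − 16.0000·-3.9678)/194.0000 = -0.36919; ln C = (Σln f − k·Σd)/n = 0.38784.

k = -0.369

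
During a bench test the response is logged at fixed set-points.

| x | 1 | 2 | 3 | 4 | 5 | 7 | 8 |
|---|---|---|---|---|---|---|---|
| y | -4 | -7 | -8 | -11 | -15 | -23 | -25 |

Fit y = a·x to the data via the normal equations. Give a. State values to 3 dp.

From the data, Σx·x = 168.
Right-hand side: Σx·y = -522.
Normal equations: [[168]]·[a]ᵀ = [-522]ᵀ.
Hence a = -522 / 168 ≈ -3.10714.

a = -3.107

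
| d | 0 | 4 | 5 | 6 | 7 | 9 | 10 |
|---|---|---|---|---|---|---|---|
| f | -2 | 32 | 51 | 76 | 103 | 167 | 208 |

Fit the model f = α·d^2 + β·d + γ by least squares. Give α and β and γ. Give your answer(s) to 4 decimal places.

Normal-equation sums: Σd^2·d^2 = 21139, Σd^2·d = 2477, Σd^2 = 307, Σd·d = 307, Σd = 41, Σ1 = 7.
Right-hand side: Σd^2·f = 43897, Σd·f = 5143, Σf = 635.
Inverting the 3×3 Gram matrix, [α, β, γ]ᵀ = [10345/5082, 289/462, -808/363]ᵀ.

α = 2.0356, β = 0.6255, γ = -2.2259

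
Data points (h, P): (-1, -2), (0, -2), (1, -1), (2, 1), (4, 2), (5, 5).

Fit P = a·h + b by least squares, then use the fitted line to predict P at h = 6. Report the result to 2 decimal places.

P̂ = 5.24

Sums needed: Σh·h = 47, Σh = 11, Σ1 = 6.
For XᵀP: Σh·P = 36, ΣP = 3.
Δ = 47·6 − 11² = 161.
a = (36·6 − 11·3)/161 = 183/161; b = (47·3 − 11·36)/161 = -255/161.
At h = 6: P̂ = (183/161)·(6) + (-255/161)·(1) = 843/161.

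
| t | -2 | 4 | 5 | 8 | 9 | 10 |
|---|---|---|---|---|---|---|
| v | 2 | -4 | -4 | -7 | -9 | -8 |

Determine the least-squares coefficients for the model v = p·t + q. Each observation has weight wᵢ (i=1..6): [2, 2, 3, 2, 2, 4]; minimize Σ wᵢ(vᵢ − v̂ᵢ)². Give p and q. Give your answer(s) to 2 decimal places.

With design matrix M, MᵀWM = [[805, 93]; [93, 15]] and MᵀWv = [-694, -80]ᵀ.
det = 805·15 − 93² = 3426.
p = ((-694)·15 − 93·(-80))/3426 = -495/571; q = (805·(-80) − 93·(-694))/3426 = 71/1713.

p = -0.87, q = 0.04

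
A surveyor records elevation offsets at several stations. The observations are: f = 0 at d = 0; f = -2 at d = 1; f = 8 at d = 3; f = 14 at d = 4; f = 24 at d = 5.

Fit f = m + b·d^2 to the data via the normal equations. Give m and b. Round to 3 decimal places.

m = -1.455, b = 1.005

The normal equations are: 5·m + 51·b = 44;  51·m + 963·b = 894.
Eliminating b: 963·(row 1) − 51·(row 2) gives 2214·m = 963·44 − 51·894 = -3222, so m = -179/123.
Then b = (894 − 51·(-179/123))/963 = 371/369.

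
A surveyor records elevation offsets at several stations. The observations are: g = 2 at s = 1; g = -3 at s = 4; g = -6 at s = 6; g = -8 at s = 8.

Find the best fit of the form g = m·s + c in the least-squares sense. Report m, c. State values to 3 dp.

m = -1.449, c = 3.131

Entries of AᵀA: Σs·s = 117, Σs = 19, Σ1 = 4.
Right-hand side: Σs·g = -110, Σg = -15.
Eliminating c: 4·(row 1) − 19·(row 2) gives 107·m = 4·(-110) − 19·(-15) = -155, so m = -155/107.
Then c = ((-15) − 19·(-155/107))/4 = 335/107.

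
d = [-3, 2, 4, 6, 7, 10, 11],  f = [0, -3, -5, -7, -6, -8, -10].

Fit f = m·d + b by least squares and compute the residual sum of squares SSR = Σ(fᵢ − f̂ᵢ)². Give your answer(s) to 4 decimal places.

SSR = 2.5338

Sums needed: Σd·d = 335, Σd = 37, Σ1 = 7.
Right-hand side: Σd·f = -300, Σf = -39.
Eliminating b: 7·(row 1) − 37·(row 2) gives 976·m = 7·(-300) − 37·(-39) = -657, so m = -657/976.
Then b = ((-39) − 37·(-657/976))/7 = -1965/976.
Residuals: -3/488, 351/976, -287/976, -925/976, 177/244, 727/976, -71/122; SSR = 2473/976.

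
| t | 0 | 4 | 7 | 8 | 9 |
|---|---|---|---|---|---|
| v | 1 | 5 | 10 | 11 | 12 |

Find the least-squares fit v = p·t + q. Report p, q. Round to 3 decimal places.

Entries of AᵀA: Σt·t = 210, Σt = 28, Σ1 = 5.
Right-hand side: Σt·v = 286, Σv = 39.
AᵀA·[p, q]ᵀ = Aᵀv becomes [[210, 28]; [28, 5]]·[p, q]ᵀ = [286, 39]ᵀ.
Eliminating q: 5·(row 1) − 28·(row 2) gives 266·p = 5·286 − 28·39 = 338, so p = 169/133.
Then q = (39 − 28·(169/133))/5 = 13/19.

p = 1.271, q = 0.684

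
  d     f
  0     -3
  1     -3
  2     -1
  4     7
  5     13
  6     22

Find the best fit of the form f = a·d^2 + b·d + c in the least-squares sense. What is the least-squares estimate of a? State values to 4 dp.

From the data, Σd^2·d^2 = 2194, Σd^2·d = 414, Σd^2 = 82, Σd·d = 82, Σd = 18, Σ1 = 6.
For Aᵀf: Σd^2·f = 1222, Σd·f = 220, Σf = 35.
AᵀA·[a, b, c]ᵀ = Aᵀf becomes [[2194, 414, 82]; [414, 82, 18]; [82, 18, 6]]·[a, b, c]ᵀ = [1222, 220, 35]ᵀ.
Solving the 3×3 system (Gaussian elimination) gives a = 23/28, b = -23/28, c = -41/14.

a = 0.8214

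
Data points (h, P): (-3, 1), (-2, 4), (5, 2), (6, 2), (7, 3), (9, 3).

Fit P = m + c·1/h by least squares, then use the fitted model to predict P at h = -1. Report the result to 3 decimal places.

P̂ = 3.151

Normal-equation sums: Σ1 = 6, Σ1/h = -67/315, Σ1/h·1/h = 91613/198450.
And ΣP = 15, Σ1/h·P = -88/105.
Eliminating c: (91613/198450)·(row 1) − (-67/315)·(row 2) gives (10814/3969)·m = (91613/198450)·15 − (-67/315)·(-88/105) = 446273/66150, so m = 1338819/540700.
Then c = ((-88/105) − (-67/315)·(1338819/540700))/(91613/198450) = -36477/54070.
At h = -1: P̂ = (1338819/540700)·(1) + (-36477/54070)·(-1) = 1703589/540700.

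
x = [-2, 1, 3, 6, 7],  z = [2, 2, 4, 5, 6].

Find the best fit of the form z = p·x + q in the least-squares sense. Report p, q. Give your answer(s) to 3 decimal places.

p = 0.463, q = 2.411

Entries of MᵀM: Σx·x = 99, Σx = 15, Σ1 = 5.
Moment sums: Σx·z = 82, Σz = 19.
Normal equations: [[99, 15]; [15, 5]]·[p, q]ᵀ = [82, 19]ᵀ.
Eliminating q: 5·(row 1) − 15·(row 2) gives 270·p = 5·82 − 15·19 = 125, so p = 25/54.
Then q = (19 − 15·(25/54))/5 = 217/90.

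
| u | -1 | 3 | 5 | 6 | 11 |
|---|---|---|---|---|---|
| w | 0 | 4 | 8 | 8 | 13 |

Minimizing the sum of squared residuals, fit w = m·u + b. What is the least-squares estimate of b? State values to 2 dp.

MᵀM·[m, b]ᵀ = Mᵀw reads: 192·m + 24·b = 243;  24·m + 5·b = 33.
(Σu·u = 192, Σu = 24, Σ1 = 5, Σu·w = 243, Σw = 33.)
Δ = 192·5 − 24² = 384.
m = (243·5 − 24·33)/384 = 141/128; b = (192·33 − 24·243)/384 = 21/16.

b = 1.31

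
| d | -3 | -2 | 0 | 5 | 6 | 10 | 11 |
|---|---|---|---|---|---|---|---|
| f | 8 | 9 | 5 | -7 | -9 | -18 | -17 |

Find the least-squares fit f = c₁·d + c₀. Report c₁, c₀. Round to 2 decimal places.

The normal system AᵀA·[c₁, c₀]ᵀ = Aᵀf is [[295, 27]; [27, 7]]·[c₁, c₀]ᵀ = [-498, -29]ᵀ.
Eliminating c₀: 7·(row 1) − 27·(row 2) gives 1336·c₁ = 7·(-498) − 27·(-29) = -2703, so c₁ = -2703/1336.
Then c₀ = ((-29) − 27·(-2703/1336))/7 = 4891/1336.

c₁ = -2.02, c₀ = 3.66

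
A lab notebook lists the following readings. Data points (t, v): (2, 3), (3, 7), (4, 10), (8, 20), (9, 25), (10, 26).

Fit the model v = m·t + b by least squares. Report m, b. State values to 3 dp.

m = 2.862, b = -2.006

Entries of MᵀM: Σt·t = 274, Σt = 36, Σ1 = 6.
And Σt·v = 712, Σv = 91.
Normal equations: [[274, 36]; [36, 6]]·[m, b]ᵀ = [712, 91]ᵀ.
Δ = 274·6 − 36² = 348.
m = (712·6 − 36·91)/348 = 83/29; b = (274·91 − 36·712)/348 = -349/174.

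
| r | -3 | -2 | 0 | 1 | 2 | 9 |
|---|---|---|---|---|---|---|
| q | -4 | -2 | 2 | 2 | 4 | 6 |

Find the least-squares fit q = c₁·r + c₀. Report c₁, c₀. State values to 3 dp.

From the data, Σr·r = 99, Σr = 7, Σ1 = 6.
For Xᵀq: Σr·q = 80, Σq = 8.
Normal equations: [[99, 7]; [7, 6]]·[c₁, c₀]ᵀ = [80, 8]ᵀ.
Determinant 99·6 − 7² = 545.
c₁ = (80·6 − 7·8)/545 = 424/545; c₀ = (99·8 − 7·80)/545 = 232/545.

c₁ = 0.778, c₀ = 0.426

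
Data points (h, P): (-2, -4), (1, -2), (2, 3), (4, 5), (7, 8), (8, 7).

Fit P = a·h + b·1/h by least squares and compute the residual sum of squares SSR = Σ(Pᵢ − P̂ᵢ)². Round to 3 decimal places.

SSR = 15.073

From the data, Σh·h = 138, Σh·1/h = 6, Σ1/h·1/h = 5013/3136.
For AᵀP: Σh·P = 144, Σ1/h·P = 267/56.
So AᵀA·[a, b]ᵀ = AᵀP: [[138, 6]; [6, 5013/3136]]·[a, b]ᵀ = [144, 267/56]ᵀ.
Δ = 138·(5013/3136) − 6² = 289449/1568.
a = (144·(5013/3136) − 6·(267/56))/(289449/1568) = 35120/32161; b = (138·(267/56) − 6·144)/(289449/1568) = -35896/32161.
Residuals: -76352/32161, -63546/32161, 44191/32161, 29299/32161, 16576/32161, -51346/32161; SSR = 484754/32161.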